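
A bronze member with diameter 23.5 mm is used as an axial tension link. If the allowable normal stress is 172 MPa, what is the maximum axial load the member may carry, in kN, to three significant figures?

74.6 kN

A = 433.7 mm².
P_max = σ_allow · A = 172 · 433.7 = 74600 N = 74.6 kN.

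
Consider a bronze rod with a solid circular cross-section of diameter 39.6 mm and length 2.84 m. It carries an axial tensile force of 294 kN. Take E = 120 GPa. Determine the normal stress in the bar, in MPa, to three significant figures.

239 MPa

A = 1232 mm².
σ = N/A = 294000/1232 = 238.7 MPa.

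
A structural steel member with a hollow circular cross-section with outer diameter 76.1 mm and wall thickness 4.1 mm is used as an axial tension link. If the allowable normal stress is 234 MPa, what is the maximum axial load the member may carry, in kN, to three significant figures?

A = 927.4 mm².
P_max = σ_allow · A = 234 · 927.4 = 217000 N = 217 kN.

217 kN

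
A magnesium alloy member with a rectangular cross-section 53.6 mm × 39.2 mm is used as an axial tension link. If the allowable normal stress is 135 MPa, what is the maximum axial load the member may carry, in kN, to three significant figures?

A = 2101 mm².
P_max = σ_allow · A = 135 · 2101 = 283700 N = 283.7 kN.

284 kN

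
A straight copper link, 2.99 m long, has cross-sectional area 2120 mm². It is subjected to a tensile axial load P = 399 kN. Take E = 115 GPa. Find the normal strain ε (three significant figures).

0.00164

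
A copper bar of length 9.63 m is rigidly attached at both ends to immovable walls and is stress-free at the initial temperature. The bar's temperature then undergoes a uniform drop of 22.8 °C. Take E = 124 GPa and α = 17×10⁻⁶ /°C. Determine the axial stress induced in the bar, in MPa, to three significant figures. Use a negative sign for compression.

Free thermal expansion αLΔT = 17e-6 · 9630 · -22.8 = -3.733 mm.
The walls impose strain ε = −(-3.733)/9630 = 3.8760e-04; σ = Eε = 124000 · 3.8760e-04 = 48.06 MPa.

48.1 MPa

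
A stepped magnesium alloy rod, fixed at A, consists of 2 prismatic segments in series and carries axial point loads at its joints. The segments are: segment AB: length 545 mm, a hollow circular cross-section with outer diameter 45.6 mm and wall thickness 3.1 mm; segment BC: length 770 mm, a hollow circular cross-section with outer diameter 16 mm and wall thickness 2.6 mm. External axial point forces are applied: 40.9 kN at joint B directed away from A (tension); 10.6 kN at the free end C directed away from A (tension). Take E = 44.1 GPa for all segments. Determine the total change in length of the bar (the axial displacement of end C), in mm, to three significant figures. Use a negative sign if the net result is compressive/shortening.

3.23 mm

Internal axial forces (sectioning from the free end, tension +): N_BC = 10.6 kN, N_AB = 51.5 kN.
A_AB = 413.9 mm².
A_BC = 109.5 mm².
δ_AB = 51500·545/(413.9·44100) = 1.538 mm
δ_BC = 10600·770/(109.5·44100) = 1.691 mm
δ = Σδ_i = 3.229 mm.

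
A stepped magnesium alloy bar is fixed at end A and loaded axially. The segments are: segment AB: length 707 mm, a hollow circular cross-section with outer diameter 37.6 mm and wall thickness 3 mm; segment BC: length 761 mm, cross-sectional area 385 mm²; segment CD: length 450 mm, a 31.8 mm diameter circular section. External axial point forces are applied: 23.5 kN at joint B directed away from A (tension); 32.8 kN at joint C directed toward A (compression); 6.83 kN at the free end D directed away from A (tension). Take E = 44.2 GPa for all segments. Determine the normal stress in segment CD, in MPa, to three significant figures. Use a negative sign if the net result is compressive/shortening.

8.60 MPa

Internal axial forces (sectioning from the free end, tension +): N_CD = 6.83 kN, N_BC = -25.97 kN, N_AB = -2.47 kN.
A_CD = 794.2 mm².
σ_CD = N_CD/A_CD = 6830/794.2 = 8.6 MPa.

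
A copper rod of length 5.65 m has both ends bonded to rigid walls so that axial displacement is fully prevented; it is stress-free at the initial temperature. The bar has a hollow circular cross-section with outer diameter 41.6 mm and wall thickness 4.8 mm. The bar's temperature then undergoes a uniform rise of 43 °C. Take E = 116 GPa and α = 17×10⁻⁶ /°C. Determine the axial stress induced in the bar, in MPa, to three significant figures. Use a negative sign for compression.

-84.8 MPa

Free thermal expansion αLΔT = 17e-6 · 5650 · 43 = 4.13 mm.
The walls impose strain ε = −(4.13)/5650 = -7.3100e-04; σ = Eε = 116000 · -7.3100e-04 = -84.8 MPa.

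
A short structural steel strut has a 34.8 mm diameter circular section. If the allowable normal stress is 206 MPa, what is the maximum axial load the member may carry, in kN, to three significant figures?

196 kN

A = 951.1 mm².
P_max = σ_allow · A = 206 · 951.1 = 195900 N = 195.9 kN.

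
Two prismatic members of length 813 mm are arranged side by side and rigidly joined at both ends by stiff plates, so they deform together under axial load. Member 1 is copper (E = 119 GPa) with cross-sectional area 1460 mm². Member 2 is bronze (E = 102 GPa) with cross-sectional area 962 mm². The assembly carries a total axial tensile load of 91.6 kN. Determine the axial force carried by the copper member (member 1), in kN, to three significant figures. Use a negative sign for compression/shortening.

58.5 kN

Equal strain + equilibrium ⇒ each member carries load in proportion to AE: A₁E₁ = 173700000 N, A₂E₂ = 98120000 N, ΣAE = 271900000 N.
F₁ = P·A₁E₁/ΣAE = 91600·173700000/271900000 = 58540 N.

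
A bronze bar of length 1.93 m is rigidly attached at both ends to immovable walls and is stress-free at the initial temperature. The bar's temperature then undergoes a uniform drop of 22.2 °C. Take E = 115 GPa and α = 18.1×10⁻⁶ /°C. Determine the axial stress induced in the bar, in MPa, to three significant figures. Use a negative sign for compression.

Free thermal expansion αLΔT = 18.1e-6 · 1930 · -22.2 = -0.7755 mm.
The walls impose strain ε = −(-0.7755)/1930 = 4.0182e-04; σ = Eε = 115000 · 4.0182e-04 = 46.21 MPa.

46.2 MPa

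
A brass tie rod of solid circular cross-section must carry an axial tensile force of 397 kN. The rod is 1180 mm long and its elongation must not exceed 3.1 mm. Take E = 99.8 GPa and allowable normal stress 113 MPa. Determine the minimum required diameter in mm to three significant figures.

66.9 mm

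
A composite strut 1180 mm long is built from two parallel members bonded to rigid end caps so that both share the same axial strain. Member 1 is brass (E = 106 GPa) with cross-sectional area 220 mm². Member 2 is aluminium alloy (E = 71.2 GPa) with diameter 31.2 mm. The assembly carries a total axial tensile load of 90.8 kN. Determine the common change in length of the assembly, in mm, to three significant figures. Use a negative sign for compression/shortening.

1.38 mm

A_2 = 764.5 mm².
Equal strain + equilibrium ⇒ each member carries load in proportion to AE: A₁E₁ = 23320000 N, A₂E₂ = 54440000 N, ΣAE = 77760000 N.
δ = PL/ΣAE = 90800·1180/77760000 = 1.378 mm.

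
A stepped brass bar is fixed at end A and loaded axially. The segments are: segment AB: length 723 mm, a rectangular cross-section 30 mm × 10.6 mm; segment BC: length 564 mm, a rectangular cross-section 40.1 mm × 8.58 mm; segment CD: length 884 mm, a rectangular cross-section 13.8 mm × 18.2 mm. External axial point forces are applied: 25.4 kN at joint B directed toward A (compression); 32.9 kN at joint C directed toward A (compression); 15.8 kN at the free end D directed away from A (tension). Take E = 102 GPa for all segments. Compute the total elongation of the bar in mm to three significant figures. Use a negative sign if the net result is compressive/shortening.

-0.677 mm

Internal axial forces (sectioning from the free end, tension +): N_CD = 15.8 kN, N_BC = -17.1 kN, N_AB = -42.5 kN.
A_AB = 318 mm².
A_BC = 344.1 mm².
A_CD = 251.2 mm².
δ_AB = -42500·723/(318·102000) = -0.9473 mm
δ_BC = -17100·564/(344.1·102000) = -0.2748 mm
δ_CD = 15800·884/(251.2·102000) = 0.5452 mm
δ = Σδ_i = -0.6769 mm.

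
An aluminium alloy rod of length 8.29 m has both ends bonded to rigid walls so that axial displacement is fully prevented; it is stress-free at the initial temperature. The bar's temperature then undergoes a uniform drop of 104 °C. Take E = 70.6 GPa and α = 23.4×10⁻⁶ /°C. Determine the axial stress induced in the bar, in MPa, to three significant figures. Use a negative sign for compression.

172 MPa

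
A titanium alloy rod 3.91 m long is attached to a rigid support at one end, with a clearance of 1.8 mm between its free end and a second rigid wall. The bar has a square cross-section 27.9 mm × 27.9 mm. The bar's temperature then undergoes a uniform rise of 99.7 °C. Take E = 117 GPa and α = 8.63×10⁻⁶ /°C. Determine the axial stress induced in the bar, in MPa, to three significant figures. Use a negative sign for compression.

-46.8 MPa

Free thermal expansion αLΔT = 8.63e-6 · 3910 · 99.7 = 3.364 mm.
The walls engage after the gap closes; constrained expansion = 3.364 − 1.8 = 1.564 mm.
The walls impose strain ε = −(1.564)/3910 = -4.0005e-04; σ = Eε = 117000 · -4.0005e-04 = -46.81 MPa.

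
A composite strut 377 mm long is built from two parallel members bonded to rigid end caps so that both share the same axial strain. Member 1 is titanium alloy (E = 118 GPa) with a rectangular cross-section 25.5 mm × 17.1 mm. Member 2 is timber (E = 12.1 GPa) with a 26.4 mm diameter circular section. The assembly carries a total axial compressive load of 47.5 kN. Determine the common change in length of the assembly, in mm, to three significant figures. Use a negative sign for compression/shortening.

-0.308 mm

A_1 = 436.1 mm².
A_2 = 547.4 mm².
Equal strain + equilibrium ⇒ each member carries load in proportion to AE: A₁E₁ = 51450000 N, A₂E₂ = 6623000 N, ΣAE = 58080000 N.
δ = PL/ΣAE = -47500·377/58080000 = -0.3083 mm.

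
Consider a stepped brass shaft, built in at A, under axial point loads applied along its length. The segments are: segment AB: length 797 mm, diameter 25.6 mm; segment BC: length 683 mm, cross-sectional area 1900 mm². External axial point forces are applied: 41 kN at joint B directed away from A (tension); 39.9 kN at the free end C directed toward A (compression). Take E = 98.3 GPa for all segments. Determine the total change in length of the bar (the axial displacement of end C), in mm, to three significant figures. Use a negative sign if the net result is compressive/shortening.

-0.129 mm

Internal axial forces (sectioning from the free end, tension +): N_BC = -39.9 kN, N_AB = 1.1 kN.
A_AB = 514.7 mm².
δ_AB = 1100·797/(514.7·98300) = 0.01733 mm
δ_BC = -39900·683/(1900·98300) = -0.1459 mm
δ = Σδ_i = -0.1286 mm.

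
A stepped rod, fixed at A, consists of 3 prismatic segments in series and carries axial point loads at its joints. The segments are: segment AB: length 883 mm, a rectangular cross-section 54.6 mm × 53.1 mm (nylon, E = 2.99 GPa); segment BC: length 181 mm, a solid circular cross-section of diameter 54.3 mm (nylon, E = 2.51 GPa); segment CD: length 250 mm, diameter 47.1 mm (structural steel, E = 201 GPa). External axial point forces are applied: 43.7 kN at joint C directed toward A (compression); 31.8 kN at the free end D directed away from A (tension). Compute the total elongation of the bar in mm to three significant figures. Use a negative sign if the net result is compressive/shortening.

Internal axial forces (sectioning from the free end, tension +): N_CD = 31.8 kN, N_BC = -11.9 kN, N_AB = -11.9 kN.
A_AB = 2899 mm².
A_BC = 2316 mm².
A_CD = 1742 mm².
δ_AB = -11900·883/(2899·2990) = -1.212 mm
δ_BC = -11900·181/(2316·2510) = -0.3706 mm
δ_CD = 31800·250/(1742·201000) = 0.0227 mm
δ = Σδ_i = -1.56 mm.

-1.56 mm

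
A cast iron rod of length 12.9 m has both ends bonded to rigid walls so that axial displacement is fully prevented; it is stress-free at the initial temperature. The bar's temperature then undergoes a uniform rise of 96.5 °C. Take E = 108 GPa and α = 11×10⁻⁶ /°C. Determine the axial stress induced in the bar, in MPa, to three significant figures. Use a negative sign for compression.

-115 MPa

Free thermal expansion αLΔT = 11e-6 · 12900 · 96.5 = 13.69 mm.
The walls impose strain ε = −(13.69)/12900 = -1.0615e-03; σ = Eε = 108000 · -1.0615e-03 = -114.6 MPa.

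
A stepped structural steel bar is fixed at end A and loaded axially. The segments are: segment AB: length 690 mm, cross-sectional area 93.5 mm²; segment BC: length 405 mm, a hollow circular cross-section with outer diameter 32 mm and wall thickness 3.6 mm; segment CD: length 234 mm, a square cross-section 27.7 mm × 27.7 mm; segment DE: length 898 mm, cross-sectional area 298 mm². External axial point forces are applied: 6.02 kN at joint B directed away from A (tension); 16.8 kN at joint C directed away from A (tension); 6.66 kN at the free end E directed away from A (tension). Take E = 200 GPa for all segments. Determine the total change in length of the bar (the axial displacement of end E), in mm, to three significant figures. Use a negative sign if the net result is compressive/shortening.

1.35 mm

Internal axial forces (sectioning from the free end, tension +): N_DE = 6.66 kN, N_CD = 6.66 kN, N_BC = 23.46 kN, N_AB = 29.48 kN.
A_BC = 321.2 mm².
A_CD = 767.3 mm².
δ_AB = 29480·690/(93.5·200000) = 1.088 mm
δ_BC = 23460·405/(321.2·200000) = 0.1479 mm
δ_CD = 6660·234/(767.3·200000) = 0.01016 mm
δ_DE = 6660·898/(298·200000) = 0.1003 mm
δ = Σδ_i = 1.346 mm.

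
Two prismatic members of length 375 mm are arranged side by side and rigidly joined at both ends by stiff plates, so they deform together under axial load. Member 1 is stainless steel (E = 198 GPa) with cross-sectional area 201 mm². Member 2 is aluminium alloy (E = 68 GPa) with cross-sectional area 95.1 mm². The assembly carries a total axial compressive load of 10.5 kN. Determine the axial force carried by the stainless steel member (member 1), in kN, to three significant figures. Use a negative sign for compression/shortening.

-9.03 kN

Equal strain + equilibrium ⇒ each member carries load in proportion to AE: A₁E₁ = 39800000 N, A₂E₂ = 6467000 N, ΣAE = 46260000 N.
F₁ = P·A₁E₁/ΣAE = -10500·39800000/46260000 = -9032 N.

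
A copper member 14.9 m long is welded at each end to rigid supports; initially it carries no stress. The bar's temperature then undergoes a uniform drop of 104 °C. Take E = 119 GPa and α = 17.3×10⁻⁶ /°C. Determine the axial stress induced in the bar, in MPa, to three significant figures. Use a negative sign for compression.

214 MPa

Free thermal expansion αLΔT = 17.3e-6 · 14900 · -104 = -26.81 mm.
The walls impose strain ε = −(-26.81)/14900 = 1.7992e-03; σ = Eε = 119000 · 1.7992e-03 = 214.1 MPa.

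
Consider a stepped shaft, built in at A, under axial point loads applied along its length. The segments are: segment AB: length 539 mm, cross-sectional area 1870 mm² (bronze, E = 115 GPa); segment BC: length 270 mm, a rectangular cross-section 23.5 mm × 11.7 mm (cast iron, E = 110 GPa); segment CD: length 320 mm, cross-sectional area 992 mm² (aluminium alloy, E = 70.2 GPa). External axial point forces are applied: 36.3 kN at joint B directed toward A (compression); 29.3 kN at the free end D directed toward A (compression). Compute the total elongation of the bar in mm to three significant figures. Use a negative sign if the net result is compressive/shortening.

Internal axial forces (sectioning from the free end, tension +): N_CD = -29.3 kN, N_BC = -29.3 kN, N_AB = -65.6 kN.
A_BC = 274.9 mm².
δ_AB = -65600·539/(1870·115000) = -0.1644 mm
δ_BC = -29300·270/(274.9·110000) = -0.2616 mm
δ_CD = -29300·320/(992·70200) = -0.1346 mm
δ = Σδ_i = -0.5606 mm.

-0.561 mm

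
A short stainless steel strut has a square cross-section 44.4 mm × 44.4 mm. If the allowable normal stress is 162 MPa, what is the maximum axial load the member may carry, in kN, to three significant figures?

A = 1971 mm².
P_max = σ_allow · A = 162 · 1971 = 319400 N = 319.4 kN.

319 kN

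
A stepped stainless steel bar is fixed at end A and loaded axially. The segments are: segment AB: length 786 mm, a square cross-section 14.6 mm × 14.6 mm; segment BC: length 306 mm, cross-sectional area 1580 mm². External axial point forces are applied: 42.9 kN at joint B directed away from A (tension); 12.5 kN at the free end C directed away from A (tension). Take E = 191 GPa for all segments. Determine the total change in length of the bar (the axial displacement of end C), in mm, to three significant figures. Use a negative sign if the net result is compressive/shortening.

Internal axial forces (sectioning from the free end, tension +): N_BC = 12.5 kN, N_AB = 55.4 kN.
A_AB = 213.2 mm².
δ_AB = 55400·786/(213.2·191000) = 1.07 mm
δ_BC = 12500·306/(1580·191000) = 0.01267 mm
δ = Σδ_i = 1.082 mm.

1.08 mm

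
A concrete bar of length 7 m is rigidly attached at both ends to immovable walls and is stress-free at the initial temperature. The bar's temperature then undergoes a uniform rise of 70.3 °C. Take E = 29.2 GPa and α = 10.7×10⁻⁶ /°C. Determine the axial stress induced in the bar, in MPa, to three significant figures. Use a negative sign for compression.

Free thermal expansion αLΔT = 10.7e-6 · 7000 · 70.3 = 5.265 mm.
The walls impose strain ε = −(5.265)/7000 = -7.5221e-04; σ = Eε = 29200 · -7.5221e-04 = -21.96 MPa.

-22.0 MPa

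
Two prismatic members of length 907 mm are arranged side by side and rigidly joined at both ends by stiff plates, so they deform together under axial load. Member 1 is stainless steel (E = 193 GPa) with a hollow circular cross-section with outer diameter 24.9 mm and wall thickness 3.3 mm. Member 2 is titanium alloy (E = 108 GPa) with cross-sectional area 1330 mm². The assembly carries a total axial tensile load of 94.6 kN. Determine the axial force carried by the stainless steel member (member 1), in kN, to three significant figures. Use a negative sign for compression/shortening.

21.9 kN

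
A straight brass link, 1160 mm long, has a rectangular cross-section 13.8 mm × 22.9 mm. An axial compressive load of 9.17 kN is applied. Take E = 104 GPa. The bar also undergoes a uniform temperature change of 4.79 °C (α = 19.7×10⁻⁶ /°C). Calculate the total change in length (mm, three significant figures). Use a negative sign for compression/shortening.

A = 316 mm².
δ_mech = NL/(AE) = -9170·1160/(316·104000) = -0.3237 mm.
δ_thermal = αLΔT = 19.7e-6·1160·4.79 = 0.1095 mm.
δ = δ_mech + δ_thermal = -0.2142 mm.

-0.214 mm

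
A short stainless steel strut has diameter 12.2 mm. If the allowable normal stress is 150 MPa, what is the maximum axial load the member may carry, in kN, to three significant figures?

17.5 kN

A = 116.9 mm².
P_max = σ_allow · A = 150 · 116.9 = 17530 N = 17.53 kN.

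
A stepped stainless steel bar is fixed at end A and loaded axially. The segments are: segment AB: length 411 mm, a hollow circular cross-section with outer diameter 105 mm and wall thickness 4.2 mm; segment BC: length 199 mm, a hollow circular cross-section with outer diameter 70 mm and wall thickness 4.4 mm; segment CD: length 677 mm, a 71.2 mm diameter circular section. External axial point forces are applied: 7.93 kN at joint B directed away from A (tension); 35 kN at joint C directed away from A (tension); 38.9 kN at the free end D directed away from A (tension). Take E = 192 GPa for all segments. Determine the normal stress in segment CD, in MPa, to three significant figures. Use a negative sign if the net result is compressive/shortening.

9.77 MPa

Internal axial forces (sectioning from the free end, tension +): N_CD = 38.9 kN, N_BC = 73.9 kN, N_AB = 81.83 kN.
A_CD = 3982 mm².
σ_CD = N_CD/A_CD = 38900/3982 = 9.77 MPa.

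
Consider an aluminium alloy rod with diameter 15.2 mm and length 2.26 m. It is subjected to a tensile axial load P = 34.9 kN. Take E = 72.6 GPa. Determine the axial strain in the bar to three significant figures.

0.00265

A = 181.5 mm².
σ = N/A = 192.3 MPa; ε = σ/E = 192.3/72600 = 2.649e-03.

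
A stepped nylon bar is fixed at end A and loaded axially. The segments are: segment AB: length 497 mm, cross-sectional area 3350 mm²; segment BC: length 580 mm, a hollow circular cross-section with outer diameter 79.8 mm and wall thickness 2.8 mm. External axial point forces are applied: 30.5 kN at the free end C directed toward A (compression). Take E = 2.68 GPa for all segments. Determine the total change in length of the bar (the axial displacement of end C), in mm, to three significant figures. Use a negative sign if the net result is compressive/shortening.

-11.4 mm

Internal axial forces (sectioning from the free end, tension +): N_BC = -30.5 kN, N_AB = -30.5 kN.
A_BC = 677.3 mm².
δ_AB = -30500·497/(3350·2680) = -1.688 mm
δ_BC = -30500·580/(677.3·2680) = -9.745 mm
δ = Σδ_i = -11.43 mm.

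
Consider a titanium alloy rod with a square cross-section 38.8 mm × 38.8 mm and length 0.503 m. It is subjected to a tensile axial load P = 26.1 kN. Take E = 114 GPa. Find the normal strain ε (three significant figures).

1.52e-04

A = 1505 mm².
σ = N/A = 17.34 MPa; ε = σ/E = 17.34/114000 = 1.521e-04.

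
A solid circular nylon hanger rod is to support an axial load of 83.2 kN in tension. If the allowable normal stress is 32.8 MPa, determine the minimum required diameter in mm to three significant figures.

Required area A ≥ P/σ_allow = 83200/32.8 = 2537 mm².
For a solid circular section, d ≥ √(4A/π) = 56.83 mm.

56.8 mm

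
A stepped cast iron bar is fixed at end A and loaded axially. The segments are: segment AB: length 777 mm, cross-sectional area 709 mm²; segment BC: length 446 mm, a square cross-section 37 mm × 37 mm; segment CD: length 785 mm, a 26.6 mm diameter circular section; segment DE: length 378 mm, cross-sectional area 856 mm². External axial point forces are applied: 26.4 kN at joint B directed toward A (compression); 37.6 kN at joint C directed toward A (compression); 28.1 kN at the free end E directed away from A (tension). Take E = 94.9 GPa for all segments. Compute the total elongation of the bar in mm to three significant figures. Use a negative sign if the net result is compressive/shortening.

0.102 mm

Internal axial forces (sectioning from the free end, tension +): N_DE = 28.1 kN, N_CD = 28.1 kN, N_BC = -9.5 kN, N_AB = -35.9 kN.
A_BC = 1369 mm².
A_CD = 555.7 mm².
δ_AB = -35900·777/(709·94900) = -0.4146 mm
δ_BC = -9500·446/(1369·94900) = -0.03261 mm
δ_CD = 28100·785/(555.7·94900) = 0.4183 mm
δ_DE = 28100·378/(856·94900) = 0.1308 mm
δ = Σδ_i = 0.1018 mm.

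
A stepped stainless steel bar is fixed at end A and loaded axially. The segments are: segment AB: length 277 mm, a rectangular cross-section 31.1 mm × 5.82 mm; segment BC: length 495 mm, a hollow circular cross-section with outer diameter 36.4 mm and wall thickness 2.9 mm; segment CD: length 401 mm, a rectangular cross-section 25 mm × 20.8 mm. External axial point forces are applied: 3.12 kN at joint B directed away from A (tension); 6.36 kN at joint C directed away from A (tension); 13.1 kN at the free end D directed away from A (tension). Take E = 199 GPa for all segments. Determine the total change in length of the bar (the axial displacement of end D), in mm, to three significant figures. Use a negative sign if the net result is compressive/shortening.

0.383 mm

Internal axial forces (sectioning from the free end, tension +): N_CD = 13.1 kN, N_BC = 19.46 kN, N_AB = 22.58 kN.
A_AB = 181 mm².
A_BC = 305.2 mm².
A_CD = 520 mm².
δ_AB = 22580·277/(181·199000) = 0.1736 mm
δ_BC = 19460·495/(305.2·199000) = 0.1586 mm
δ_CD = 13100·401/(520·199000) = 0.05076 mm
δ = Σδ_i = 0.383 mm.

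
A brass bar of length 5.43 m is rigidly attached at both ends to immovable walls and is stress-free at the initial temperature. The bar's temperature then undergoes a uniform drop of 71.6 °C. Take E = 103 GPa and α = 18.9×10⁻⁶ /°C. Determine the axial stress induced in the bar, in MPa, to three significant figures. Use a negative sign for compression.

Free thermal expansion αLΔT = 18.9e-6 · 5430 · -71.6 = -7.348 mm.
The walls impose strain ε = −(-7.348)/5430 = 1.3532e-03; σ = Eε = 103000 · 1.3532e-03 = 139.4 MPa.

139 MPa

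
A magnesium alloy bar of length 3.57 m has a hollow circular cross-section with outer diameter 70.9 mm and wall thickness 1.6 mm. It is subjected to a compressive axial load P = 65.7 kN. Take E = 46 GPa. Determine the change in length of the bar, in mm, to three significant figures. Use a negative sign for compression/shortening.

-14.6 mm

A = 348.3 mm².
δ_mech = NL/(AE) = -65700·3570/(348.3·46000) = -14.64 mm.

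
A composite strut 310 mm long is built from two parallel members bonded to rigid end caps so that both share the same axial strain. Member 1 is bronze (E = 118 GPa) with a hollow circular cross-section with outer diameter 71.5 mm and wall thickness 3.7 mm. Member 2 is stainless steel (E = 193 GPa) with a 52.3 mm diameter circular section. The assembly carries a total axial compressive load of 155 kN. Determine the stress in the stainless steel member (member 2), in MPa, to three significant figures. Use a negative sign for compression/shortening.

-58.9 MPa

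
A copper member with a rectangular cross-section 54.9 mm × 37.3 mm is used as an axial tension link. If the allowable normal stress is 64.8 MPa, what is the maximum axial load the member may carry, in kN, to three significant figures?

133 kN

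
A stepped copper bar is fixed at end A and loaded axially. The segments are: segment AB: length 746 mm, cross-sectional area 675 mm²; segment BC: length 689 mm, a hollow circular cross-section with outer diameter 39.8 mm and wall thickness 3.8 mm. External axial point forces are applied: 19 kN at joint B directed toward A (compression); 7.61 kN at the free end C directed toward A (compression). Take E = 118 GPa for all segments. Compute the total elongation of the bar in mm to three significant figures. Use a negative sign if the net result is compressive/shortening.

-0.353 mm

Internal axial forces (sectioning from the free end, tension +): N_BC = -7.61 kN, N_AB = -26.61 kN.
A_BC = 429.8 mm².
δ_AB = -26610·746/(675·118000) = -0.2492 mm
δ_BC = -7610·689/(429.8·118000) = -0.1034 mm
δ = Σδ_i = -0.3526 mm.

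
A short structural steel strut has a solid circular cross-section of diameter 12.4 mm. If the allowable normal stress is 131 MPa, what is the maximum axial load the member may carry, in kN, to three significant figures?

A = 120.8 mm².
P_max = σ_allow · A = 131 · 120.8 = 15820 N = 15.82 kN.

15.8 kN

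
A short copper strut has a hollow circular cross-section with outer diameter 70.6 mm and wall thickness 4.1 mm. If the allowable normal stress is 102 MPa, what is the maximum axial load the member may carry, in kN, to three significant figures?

87.4 kN

A = 856.6 mm².
P_max = σ_allow · A = 102 · 856.6 = 87370 N = 87.37 kN.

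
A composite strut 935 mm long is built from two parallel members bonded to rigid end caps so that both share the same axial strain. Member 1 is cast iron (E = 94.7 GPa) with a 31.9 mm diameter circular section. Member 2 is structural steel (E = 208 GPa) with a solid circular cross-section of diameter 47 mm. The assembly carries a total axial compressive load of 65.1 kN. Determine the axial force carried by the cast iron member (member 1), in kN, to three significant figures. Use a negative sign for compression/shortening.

-11.3 kN

A_1 = 799.2 mm².
A_2 = 1735 mm².
Equal strain + equilibrium ⇒ each member carries load in proportion to AE: A₁E₁ = 75690000 N, A₂E₂ = 360900000 N, ΣAE = 436600000 N.
F₁ = P·A₁E₁/ΣAE = -65100·75690000/436600000 = -11290 N.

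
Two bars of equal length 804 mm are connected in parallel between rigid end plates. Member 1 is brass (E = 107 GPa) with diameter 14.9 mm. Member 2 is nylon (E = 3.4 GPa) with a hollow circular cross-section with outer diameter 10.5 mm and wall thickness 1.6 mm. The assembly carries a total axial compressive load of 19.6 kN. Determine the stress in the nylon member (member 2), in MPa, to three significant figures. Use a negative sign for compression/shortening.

A_1 = 174.4 mm².
A_2 = 44.74 mm².
Equal strain + equilibrium ⇒ each member carries load in proportion to AE: A₁E₁ = 18660000 N, A₂E₂ = 152100 N, ΣAE = 18810000 N.
σ₂ = P·E₂/ΣAE = -19600·3400/18810000 = -3.543 MPa.

-3.54 MPa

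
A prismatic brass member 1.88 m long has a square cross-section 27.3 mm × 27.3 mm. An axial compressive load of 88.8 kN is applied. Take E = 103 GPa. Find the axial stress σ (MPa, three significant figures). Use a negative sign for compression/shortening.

-119 MPa

A = 745.3 mm².
σ = N/A = -88800/745.3 = -119.1 MPa.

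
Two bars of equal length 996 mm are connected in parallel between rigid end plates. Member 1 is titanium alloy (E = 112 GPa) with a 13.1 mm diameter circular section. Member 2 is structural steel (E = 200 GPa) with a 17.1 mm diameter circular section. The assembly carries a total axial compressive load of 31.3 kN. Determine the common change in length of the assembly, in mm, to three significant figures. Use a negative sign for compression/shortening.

A_1 = 134.8 mm².
A_2 = 229.7 mm².
Equal strain + equilibrium ⇒ each member carries load in proportion to AE: A₁E₁ = 15100000 N, A₂E₂ = 45930000 N, ΣAE = 61030000 N.
δ = PL/ΣAE = -31300·996/61030000 = -0.5108 mm.

-0.511 mm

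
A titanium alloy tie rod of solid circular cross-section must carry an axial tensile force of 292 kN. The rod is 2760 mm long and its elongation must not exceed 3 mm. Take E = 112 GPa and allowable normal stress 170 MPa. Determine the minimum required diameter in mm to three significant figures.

55.3 mm

Required area A ≥ P/σ_allow = 292000/170 = 1718 mm².
For a solid circular section, d ≥ √(4A/π) = 46.77 mm.
Elongation limit: A ≥ PL/(Eδ_allow) = 292000·2760/(112000·3) = 2399 mm² ⇒ d ≥ 55.26 mm.
The elongation limit governs.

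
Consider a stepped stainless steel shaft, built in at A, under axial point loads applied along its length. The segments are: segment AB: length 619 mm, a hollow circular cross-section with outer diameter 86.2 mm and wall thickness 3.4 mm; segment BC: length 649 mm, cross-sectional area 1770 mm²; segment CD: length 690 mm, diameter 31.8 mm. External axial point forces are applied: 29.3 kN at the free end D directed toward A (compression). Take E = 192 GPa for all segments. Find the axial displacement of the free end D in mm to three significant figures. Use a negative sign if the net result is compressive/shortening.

Internal axial forces (sectioning from the free end, tension +): N_CD = -29.3 kN, N_BC = -29.3 kN, N_AB = -29.3 kN.
A_AB = 884.4 mm².
A_CD = 794.2 mm².
δ_AB = -29300·619/(884.4·192000) = -0.1068 mm
δ_BC = -29300·649/(1770·192000) = -0.05595 mm
δ_CD = -29300·690/(794.2·192000) = -0.1326 mm
δ = Σδ_i = -0.2953 mm.

-0.295 mm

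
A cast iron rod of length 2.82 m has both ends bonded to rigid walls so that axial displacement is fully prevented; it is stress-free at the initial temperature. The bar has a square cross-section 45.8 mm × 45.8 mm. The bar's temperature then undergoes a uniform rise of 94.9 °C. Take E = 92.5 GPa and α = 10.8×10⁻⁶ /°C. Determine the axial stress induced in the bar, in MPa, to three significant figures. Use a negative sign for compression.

-94.8 MPa

Free thermal expansion αLΔT = 10.8e-6 · 2820 · 94.9 = 2.89 mm.
The walls impose strain ε = −(2.89)/2820 = -1.0249e-03; σ = Eε = 92500 · -1.0249e-03 = -94.81 MPa.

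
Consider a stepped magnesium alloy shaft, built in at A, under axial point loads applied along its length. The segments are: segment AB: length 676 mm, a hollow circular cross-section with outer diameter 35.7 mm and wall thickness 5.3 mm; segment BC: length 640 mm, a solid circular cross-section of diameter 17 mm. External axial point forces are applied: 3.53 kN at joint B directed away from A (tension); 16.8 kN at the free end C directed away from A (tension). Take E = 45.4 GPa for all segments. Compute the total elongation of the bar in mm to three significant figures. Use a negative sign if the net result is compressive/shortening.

1.64 mm

Internal axial forces (sectioning from the free end, tension +): N_BC = 16.8 kN, N_AB = 20.33 kN.
A_AB = 506.2 mm².
A_BC = 227 mm².
δ_AB = 20330·676/(506.2·45400) = 0.598 mm
δ_BC = 16800·640/(227·45400) = 1.043 mm
δ = Σδ_i = 1.641 mm.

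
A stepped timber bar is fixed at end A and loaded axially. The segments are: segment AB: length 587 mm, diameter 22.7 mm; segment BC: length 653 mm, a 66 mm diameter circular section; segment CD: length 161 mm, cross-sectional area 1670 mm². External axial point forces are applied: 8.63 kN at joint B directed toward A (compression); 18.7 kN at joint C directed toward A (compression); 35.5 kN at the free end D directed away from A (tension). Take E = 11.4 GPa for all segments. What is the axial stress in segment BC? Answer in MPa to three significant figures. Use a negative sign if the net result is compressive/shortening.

Internal axial forces (sectioning from the free end, tension +): N_CD = 35.5 kN, N_BC = 16.8 kN, N_AB = 8.17 kN.
A_BC = 3421 mm².
σ_BC = N_BC/A_BC = 16800/3421 = 4.911 MPa.

4.91 MPa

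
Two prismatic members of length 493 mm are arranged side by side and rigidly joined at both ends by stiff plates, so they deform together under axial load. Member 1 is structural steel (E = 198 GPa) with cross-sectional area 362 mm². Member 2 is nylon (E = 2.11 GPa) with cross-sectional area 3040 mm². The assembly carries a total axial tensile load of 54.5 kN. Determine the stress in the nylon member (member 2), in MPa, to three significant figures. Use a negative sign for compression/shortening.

1.47 MPa

Equal strain + equilibrium ⇒ each member carries load in proportion to AE: A₁E₁ = 71680000 N, A₂E₂ = 6414000 N, ΣAE = 78090000 N.
σ₂ = P·E₂/ΣAE = 54500·2110/78090000 = 1.473 MPa.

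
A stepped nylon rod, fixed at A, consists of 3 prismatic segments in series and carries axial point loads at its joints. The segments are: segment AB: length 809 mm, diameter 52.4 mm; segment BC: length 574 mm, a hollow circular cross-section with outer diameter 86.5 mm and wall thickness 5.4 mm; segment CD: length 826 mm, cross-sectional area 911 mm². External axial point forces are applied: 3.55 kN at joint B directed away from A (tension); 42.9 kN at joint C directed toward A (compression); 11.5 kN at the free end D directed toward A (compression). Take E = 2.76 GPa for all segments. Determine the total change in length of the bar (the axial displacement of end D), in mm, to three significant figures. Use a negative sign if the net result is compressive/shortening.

Internal axial forces (sectioning from the free end, tension +): N_CD = -11.5 kN, N_BC = -54.4 kN, N_AB = -50.85 kN.
A_AB = 2157 mm².
A_BC = 1376 mm².
δ_AB = -50850·809/(2157·2760) = -6.912 mm
δ_BC = -54400·574/(1376·2760) = -8.223 mm
δ_CD = -11500·826/(911·2760) = -3.778 mm
δ = Σδ_i = -18.91 mm.

-18.9 mm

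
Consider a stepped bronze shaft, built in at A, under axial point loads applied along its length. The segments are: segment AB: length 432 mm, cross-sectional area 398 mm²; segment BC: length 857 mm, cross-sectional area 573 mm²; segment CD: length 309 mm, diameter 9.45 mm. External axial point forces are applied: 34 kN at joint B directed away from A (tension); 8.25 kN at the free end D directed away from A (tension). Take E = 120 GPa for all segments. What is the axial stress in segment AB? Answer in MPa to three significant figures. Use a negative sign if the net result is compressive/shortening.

106 MPa

Internal axial forces (sectioning from the free end, tension +): N_CD = 8.25 kN, N_BC = 8.25 kN, N_AB = 42.25 kN.
σ_AB = N_AB/A_AB = 42250/398 = 106.2 MPa.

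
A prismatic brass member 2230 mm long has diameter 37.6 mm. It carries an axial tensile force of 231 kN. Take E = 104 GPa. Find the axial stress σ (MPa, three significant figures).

A = 1110 mm².
σ = N/A = 231000/1110 = 208 MPa.

208 MPa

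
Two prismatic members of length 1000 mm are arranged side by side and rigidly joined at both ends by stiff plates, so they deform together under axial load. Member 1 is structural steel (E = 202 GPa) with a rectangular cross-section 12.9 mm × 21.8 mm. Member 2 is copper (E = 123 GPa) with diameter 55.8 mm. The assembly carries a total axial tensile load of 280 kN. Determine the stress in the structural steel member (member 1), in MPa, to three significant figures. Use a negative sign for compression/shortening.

A_1 = 281.2 mm².
A_2 = 2445 mm².
Equal strain + equilibrium ⇒ each member carries load in proportion to AE: A₁E₁ = 56810000 N, A₂E₂ = 300800000 N, ΣAE = 357600000 N.
σ₁ = P·E₁/ΣAE = 280000·202000/357600000 = 158.2 MPa.

158 MPa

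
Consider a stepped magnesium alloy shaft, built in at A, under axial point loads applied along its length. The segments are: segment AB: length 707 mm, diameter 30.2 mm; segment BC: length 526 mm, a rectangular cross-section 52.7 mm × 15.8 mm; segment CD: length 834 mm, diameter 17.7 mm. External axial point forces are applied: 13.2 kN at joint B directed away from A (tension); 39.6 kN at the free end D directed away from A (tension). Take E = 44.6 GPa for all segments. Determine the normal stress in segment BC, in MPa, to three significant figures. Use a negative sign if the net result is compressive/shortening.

47.6 MPa

Internal axial forces (sectioning from the free end, tension +): N_CD = 39.6 kN, N_BC = 39.6 kN, N_AB = 52.8 kN.
A_BC = 832.7 mm².
σ_BC = N_BC/A_BC = 39600/832.7 = 47.56 MPa.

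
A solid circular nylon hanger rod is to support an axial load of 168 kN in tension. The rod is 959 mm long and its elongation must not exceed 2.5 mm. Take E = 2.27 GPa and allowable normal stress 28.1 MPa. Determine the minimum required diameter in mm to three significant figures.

190 mm

Required area A ≥ P/σ_allow = 168000/28.1 = 5979 mm².
For a solid circular section, d ≥ √(4A/π) = 87.25 mm.
Elongation limit: A ≥ PL/(Eδ_allow) = 168000·959/(2270·2.5) = 28390 mm² ⇒ d ≥ 190.1 mm.
The elongation limit governs.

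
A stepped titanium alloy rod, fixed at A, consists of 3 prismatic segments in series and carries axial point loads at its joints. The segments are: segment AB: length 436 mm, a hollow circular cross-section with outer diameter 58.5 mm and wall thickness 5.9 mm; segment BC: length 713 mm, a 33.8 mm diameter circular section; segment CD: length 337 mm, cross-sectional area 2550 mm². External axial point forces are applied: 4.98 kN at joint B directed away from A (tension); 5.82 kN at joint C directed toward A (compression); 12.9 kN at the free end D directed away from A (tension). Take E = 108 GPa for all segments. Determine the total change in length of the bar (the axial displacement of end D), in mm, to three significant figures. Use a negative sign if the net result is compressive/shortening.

Internal axial forces (sectioning from the free end, tension +): N_CD = 12.9 kN, N_BC = 7.08 kN, N_AB = 12.06 kN.
A_AB = 975 mm².
A_BC = 897.3 mm².
δ_AB = 12060·436/(975·108000) = 0.04994 mm
δ_BC = 7080·713/(897.3·108000) = 0.05209 mm
δ_CD = 12900·337/(2550·108000) = 0.01579 mm
δ = Σδ_i = 0.1178 mm.

0.118 mm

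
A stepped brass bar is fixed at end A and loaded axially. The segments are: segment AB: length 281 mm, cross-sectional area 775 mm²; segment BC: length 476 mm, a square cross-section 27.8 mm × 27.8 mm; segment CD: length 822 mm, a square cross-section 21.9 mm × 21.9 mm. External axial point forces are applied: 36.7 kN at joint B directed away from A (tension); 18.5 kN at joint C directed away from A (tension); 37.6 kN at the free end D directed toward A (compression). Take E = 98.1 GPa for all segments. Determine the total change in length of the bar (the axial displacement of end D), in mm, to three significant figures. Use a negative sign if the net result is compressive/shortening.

Internal axial forces (sectioning from the free end, tension +): N_CD = -37.6 kN, N_BC = -19.1 kN, N_AB = 17.6 kN.
A_BC = 772.8 mm².
A_CD = 479.6 mm².
δ_AB = 17600·281/(775·98100) = 0.06505 mm
δ_BC = -19100·476/(772.8·98100) = -0.1199 mm
δ_CD = -37600·822/(479.6·98100) = -0.6569 mm
δ = Σδ_i = -0.7118 mm.

-0.712 mm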